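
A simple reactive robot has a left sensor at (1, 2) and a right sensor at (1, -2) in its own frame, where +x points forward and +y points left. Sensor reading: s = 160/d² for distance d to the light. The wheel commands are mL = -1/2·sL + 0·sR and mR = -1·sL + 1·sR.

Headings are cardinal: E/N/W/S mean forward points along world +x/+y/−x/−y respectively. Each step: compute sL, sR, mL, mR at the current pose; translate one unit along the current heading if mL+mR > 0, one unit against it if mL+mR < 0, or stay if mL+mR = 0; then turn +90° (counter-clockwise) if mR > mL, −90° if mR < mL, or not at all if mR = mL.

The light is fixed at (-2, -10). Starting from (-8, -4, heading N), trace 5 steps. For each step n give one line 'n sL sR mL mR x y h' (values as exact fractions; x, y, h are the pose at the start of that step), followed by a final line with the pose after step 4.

n=0: pose=(-8,-4,N); sL=160/113, sR=32/13; mL=-80/113, mR=1536/1469; mL+mR=496/1469 → advance +1; mR−mL=2576/1469 → turn +1·90°
n=1: pose=(-8,-3,W); sL=80/37, sR=16/13; mL=-40/37, mR=-448/481; mL+mR=-968/481 → advance -1; mR−mL=72/481 → turn +1·90°
n=2: pose=(-7,-3,S); sL=32/9, sR=32/17; mL=-16/9, mR=-256/153; mL+mR=-176/51 → advance -1; mR−mL=16/153 → turn +1·90°
n=3: pose=(-7,-2,E); sL=40/29, sR=40/13; mL=-20/29, mR=640/377; mL+mR=380/377 → advance +1; mR−mL=900/377 → turn +1·90°
n=4: pose=(-6,-2,N); sL=160/117, sR=32/17; mL=-80/117, mR=1024/1989; mL+mR=-112/663 → advance -1; mR−mL=2384/1989 → turn +1·90°

0 160/113 32/13 -80/113 1536/1469 -8 -4 N
1 80/37 16/13 -40/37 -448/481 -8 -3 W
2 32/9 32/17 -16/9 -256/153 -7 -3 S
3 40/29 40/13 -20/29 640/377 -7 -2 E
4 160/117 32/17 -80/117 1024/1989 -6 -2 N
final -6 -3 W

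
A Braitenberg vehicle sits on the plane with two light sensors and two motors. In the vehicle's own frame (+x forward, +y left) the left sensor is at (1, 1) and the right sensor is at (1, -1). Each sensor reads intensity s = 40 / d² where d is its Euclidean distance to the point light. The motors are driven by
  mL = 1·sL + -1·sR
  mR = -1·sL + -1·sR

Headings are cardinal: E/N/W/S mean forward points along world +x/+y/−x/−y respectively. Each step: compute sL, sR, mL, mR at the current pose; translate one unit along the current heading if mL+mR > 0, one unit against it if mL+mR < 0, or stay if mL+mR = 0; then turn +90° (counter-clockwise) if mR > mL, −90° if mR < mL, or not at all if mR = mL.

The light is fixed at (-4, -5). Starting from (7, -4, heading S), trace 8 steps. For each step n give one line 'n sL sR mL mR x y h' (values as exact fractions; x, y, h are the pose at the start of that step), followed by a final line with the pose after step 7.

n=0: pose=(7,-4,S); sL=5/18, sR=2/5; mL=-11/90, mR=-61/90; mL+mR=-4/5 → advance -1; mR−mL=-5/9 → turn -1·90°
n=1: pose=(7,-3,W); sL=40/101, sR=40/109; mL=320/11009, mR=-8400/11009; mL+mR=-80/109 → advance -1; mR−mL=-80/101 → turn -1·90°
n=2: pose=(8,-3,N); sL=4/13, sR=20/89; mL=96/1157, mR=-616/1157; mL+mR=-40/89 → advance -1; mR−mL=-8/13 → turn -1·90°
n=3: pose=(8,-4,E); sL=40/173, sR=40/169; mL=-160/29237, mR=-13680/29237; mL+mR=-80/169 → advance -1; mR−mL=-80/173 → turn -1·90°
n=4: pose=(7,-4,S); sL=5/18, sR=2/5; mL=-11/90, mR=-61/90; mL+mR=-4/5 → advance -1; mR−mL=-5/9 → turn -1·90°
n=5: pose=(7,-3,W); sL=40/101, sR=40/109; mL=320/11009, mR=-8400/11009; mL+mR=-80/109 → advance -1; mR−mL=-80/101 → turn -1·90°
n=6: pose=(8,-3,N); sL=4/13, sR=20/89; mL=96/1157, mR=-616/1157; mL+mR=-40/89 → advance -1; mR−mL=-8/13 → turn -1·90°
n=7: pose=(8,-4,E); sL=40/173, sR=40/169; mL=-160/29237, mR=-13680/29237; mL+mR=-80/169 → advance -1; mR−mL=-80/173 → turn -1·90°

0 5/18 2/5 -11/90 -61/90 7 -4 S
1 40/101 40/109 320/11009 -8400/11009 7 -3 W
2 4/13 20/89 96/1157 -616/1157 8 -3 N
3 40/173 40/169 -160/29237 -13680/29237 8 -4 E
4 5/18 2/5 -11/90 -61/90 7 -4 S
5 40/101 40/109 320/11009 -8400/11009 7 -3 W
6 4/13 20/89 96/1157 -616/1157 8 -3 N
7 40/173 40/169 -160/29237 -13680/29237 8 -4 E
final 7 -4 S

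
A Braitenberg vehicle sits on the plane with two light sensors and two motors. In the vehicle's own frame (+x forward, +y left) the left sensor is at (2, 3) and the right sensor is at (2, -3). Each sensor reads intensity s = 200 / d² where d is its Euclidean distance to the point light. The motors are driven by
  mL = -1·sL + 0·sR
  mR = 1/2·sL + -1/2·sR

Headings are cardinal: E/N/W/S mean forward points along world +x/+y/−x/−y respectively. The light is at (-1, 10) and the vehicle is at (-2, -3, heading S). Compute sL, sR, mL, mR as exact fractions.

left sensor world pos  = (1, -5); dL² = 229
right sensor world pos = (-5, -5); dR² = 241
sL = 200/229 = 200/229
sR = 200/241 = 200/241
mL = -1·sL + 0·sR = -200/229
mR = 1/2·sL + -1/2·sR = 1200/55189

200/229 200/241 -200/229 1200/55189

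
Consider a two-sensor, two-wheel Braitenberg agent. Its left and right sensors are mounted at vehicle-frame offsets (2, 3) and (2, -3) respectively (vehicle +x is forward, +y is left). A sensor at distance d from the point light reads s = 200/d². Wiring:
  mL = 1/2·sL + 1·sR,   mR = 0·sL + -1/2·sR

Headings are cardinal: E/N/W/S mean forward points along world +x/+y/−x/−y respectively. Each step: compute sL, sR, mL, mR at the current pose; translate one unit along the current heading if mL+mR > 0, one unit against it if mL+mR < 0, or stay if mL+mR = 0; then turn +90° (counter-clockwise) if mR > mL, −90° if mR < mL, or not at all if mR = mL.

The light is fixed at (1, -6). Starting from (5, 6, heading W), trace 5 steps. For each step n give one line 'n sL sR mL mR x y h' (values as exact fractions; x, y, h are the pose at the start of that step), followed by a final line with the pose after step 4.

n=0: pose=(5,6,W); sL=40/17, sR=200/229; mL=7980/3893, mR=-100/229; mL+mR=6280/3893 → advance +1; mR−mL=-9680/3893 → turn -1·90°
n=1: pose=(4,6,N); sL=50/49, sR=25/29; mL=1950/1421, mR=-25/58; mL+mR=2675/2842 → advance +1; mR−mL=-5125/2842 → turn -1·90°
n=2: pose=(4,7,E); sL=200/281, sR=8/5; mL=2748/1405, mR=-4/5; mL+mR=1624/1405 → advance +1; mR−mL=-3872/1405 → turn -1·90°
n=3: pose=(5,7,S); sL=20/17, sR=100/61; mL=2310/1037, mR=-50/61; mL+mR=1460/1037 → advance +1; mR−mL=-3160/1037 → turn -1·90°
n=4: pose=(5,6,W); sL=40/17, sR=200/229; mL=7980/3893, mR=-100/229; mL+mR=6280/3893 → advance +1; mR−mL=-9680/3893 → turn -1·90°

0 40/17 200/229 7980/3893 -100/229 5 6 W
1 50/49 25/29 1950/1421 -25/58 4 6 N
2 200/281 8/5 2748/1405 -4/5 4 7 E
3 20/17 100/61 2310/1037 -50/61 5 7 S
4 40/17 200/229 7980/3893 -100/229 5 6 W
final 4 6 N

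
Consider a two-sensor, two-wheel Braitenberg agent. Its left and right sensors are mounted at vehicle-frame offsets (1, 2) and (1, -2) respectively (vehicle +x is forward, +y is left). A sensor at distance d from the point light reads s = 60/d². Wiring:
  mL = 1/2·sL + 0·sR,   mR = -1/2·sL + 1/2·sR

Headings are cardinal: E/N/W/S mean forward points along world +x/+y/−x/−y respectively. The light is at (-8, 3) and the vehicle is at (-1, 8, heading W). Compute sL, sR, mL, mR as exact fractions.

left sensor world pos  = (-2, 6); dL² = 45
right sensor world pos = (-2, 10); dR² = 85
sL = 60/45 = 4/3
sR = 60/85 = 12/17
mL = 1/2·sL + 0·sR = 2/3
mR = -1/2·sL + 1/2·sR = -16/51

4/3 12/17 2/3 -16/51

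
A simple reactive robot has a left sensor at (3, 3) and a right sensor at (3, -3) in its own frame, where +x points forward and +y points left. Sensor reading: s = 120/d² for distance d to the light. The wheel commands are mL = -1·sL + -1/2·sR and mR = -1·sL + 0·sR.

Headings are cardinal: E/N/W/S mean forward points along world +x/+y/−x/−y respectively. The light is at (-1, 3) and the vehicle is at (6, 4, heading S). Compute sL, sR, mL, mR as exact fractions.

15/13 6 -54/13 -15/13

left sensor world pos  = (9, 1); dL² = 104
right sensor world pos = (3, 1); dR² = 20
sL = 120/104 = 15/13
sR = 120/20 = 6
mL = -1·sL + -1/2·sR = -54/13
mR = -1·sL + 0·sR = -15/13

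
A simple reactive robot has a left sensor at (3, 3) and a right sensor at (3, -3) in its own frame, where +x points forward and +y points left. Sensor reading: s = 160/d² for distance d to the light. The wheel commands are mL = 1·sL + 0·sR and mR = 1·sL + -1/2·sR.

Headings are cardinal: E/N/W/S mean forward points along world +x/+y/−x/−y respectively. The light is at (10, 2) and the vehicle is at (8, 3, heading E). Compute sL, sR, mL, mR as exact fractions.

left sensor world pos  = (11, 6); dL² = 17
right sensor world pos = (11, 0); dR² = 5
sL = 160/17 = 160/17
sR = 160/5 = 32
mL = 1·sL + 0·sR = 160/17
mR = 1·sL + -1/2·sR = -112/17

160/17 32 160/17 -112/17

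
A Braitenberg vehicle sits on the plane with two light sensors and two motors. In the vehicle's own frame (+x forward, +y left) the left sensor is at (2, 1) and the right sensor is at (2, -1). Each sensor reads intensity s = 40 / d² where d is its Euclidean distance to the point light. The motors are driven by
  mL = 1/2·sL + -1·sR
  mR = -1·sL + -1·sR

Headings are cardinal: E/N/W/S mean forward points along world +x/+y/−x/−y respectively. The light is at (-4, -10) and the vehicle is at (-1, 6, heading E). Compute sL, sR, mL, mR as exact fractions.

left sensor world pos  = (1, 7); dL² = 314
right sensor world pos = (1, 5); dR² = 250
sL = 40/314 = 20/157
sR = 40/250 = 4/25
mL = 1/2·sL + -1·sR = -378/3925
mR = -1·sL + -1·sR = -1128/3925

20/157 4/25 -378/3925 -1128/3925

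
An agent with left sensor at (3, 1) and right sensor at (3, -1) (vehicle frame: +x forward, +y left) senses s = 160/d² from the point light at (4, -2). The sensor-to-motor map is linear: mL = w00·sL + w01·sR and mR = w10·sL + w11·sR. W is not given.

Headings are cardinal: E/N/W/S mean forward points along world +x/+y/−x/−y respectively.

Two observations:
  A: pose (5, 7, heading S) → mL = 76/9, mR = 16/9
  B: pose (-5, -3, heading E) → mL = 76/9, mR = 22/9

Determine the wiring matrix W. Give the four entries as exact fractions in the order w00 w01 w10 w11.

obs A: pose=(5,7,S) → sL=4, sR=40/9, mL=76/9, mR=16/9
obs B: pose=(-5,-3,E) → sL=40/9, sR=4, mL=76/9, mR=22/9
sensor matrix S = [[4, 40/9], [40/9, 4]]; det S = -304/81
solve [mL_A; mL_B] = S·[w00; w01] and [mR_A; mR_B] = S·[w10; w11]:
  w00 = 1, w01 = 1, w10 = 1, w11 = -1/2

1 1 1 -1/2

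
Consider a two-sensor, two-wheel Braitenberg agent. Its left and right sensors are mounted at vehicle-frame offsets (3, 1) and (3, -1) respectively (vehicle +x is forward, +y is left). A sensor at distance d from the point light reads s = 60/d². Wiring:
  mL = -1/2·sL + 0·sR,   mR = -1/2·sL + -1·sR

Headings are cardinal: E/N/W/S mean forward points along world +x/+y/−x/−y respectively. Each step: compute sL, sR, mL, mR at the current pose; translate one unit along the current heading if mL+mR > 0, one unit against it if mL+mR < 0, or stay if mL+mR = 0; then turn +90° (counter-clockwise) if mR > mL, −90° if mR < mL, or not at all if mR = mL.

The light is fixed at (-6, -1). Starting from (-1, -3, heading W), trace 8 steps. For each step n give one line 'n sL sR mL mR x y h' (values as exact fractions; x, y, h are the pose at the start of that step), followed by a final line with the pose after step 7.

0 60/13 12 -30/13 -186/13 -1 -3 W
1 30/13 6/5 -15/13 -153/65 0 -3 N
2 12/17 60/97 -6/17 -1602/1649 0 -4 E
3 5/6 15/13 -5/12 -245/156 -1 -4 S
4 60/13 12 -30/13 -186/13 -1 -3 W
5 30/13 6/5 -15/13 -153/65 0 -3 N
6 12/17 60/97 -6/17 -1602/1649 0 -4 E
7 5/6 15/13 -5/12 -245/156 -1 -4 S
final -1 -3 W

n=0: pose=(-1,-3,W); sL=60/13, sR=12; mL=-30/13, mR=-186/13; mL+mR=-216/13 → advance -1; mR−mL=-12 → turn -1·90°
n=1: pose=(0,-3,N); sL=30/13, sR=6/5; mL=-15/13, mR=-153/65; mL+mR=-228/65 → advance -1; mR−mL=-6/5 → turn -1·90°
n=2: pose=(0,-4,E); sL=12/17, sR=60/97; mL=-6/17, mR=-1602/1649; mL+mR=-2184/1649 → advance -1; mR−mL=-60/97 → turn -1·90°
n=3: pose=(-1,-4,S); sL=5/6, sR=15/13; mL=-5/12, mR=-245/156; mL+mR=-155/78 → advance -1; mR−mL=-15/13 → turn -1·90°
n=4: pose=(-1,-3,W); sL=60/13, sR=12; mL=-30/13, mR=-186/13; mL+mR=-216/13 → advance -1; mR−mL=-12 → turn -1·90°
n=5: pose=(0,-3,N); sL=30/13, sR=6/5; mL=-15/13, mR=-153/65; mL+mR=-228/65 → advance -1; mR−mL=-6/5 → turn -1·90°
n=6: pose=(0,-4,E); sL=12/17, sR=60/97; mL=-6/17, mR=-1602/1649; mL+mR=-2184/1649 → advance -1; mR−mL=-60/97 → turn -1·90°
n=7: pose=(-1,-4,S); sL=5/6, sR=15/13; mL=-5/12, mR=-245/156; mL+mR=-155/78 → advance -1; mR−mL=-15/13 → turn -1·90°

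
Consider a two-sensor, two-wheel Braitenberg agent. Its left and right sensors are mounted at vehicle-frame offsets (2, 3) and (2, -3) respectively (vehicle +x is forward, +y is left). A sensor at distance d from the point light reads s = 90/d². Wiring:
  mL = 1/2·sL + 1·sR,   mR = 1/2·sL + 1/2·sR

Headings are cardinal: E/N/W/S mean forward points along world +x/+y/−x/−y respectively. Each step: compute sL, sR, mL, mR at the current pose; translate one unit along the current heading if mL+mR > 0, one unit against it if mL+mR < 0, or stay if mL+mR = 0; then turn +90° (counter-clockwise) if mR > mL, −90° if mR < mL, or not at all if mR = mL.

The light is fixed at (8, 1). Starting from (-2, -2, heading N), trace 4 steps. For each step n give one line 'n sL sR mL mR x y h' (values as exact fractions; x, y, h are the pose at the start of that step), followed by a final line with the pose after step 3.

n=0: pose=(-2,-2,N); sL=9/17, sR=9/5; mL=351/170, mR=99/85; mL+mR=549/170 → advance +1; mR−mL=-9/10 → turn -1·90°
n=1: pose=(-2,-1,E); sL=18/13, sR=90/89; mL=1971/1157, mR=1386/1157; mL+mR=3357/1157 → advance +1; mR−mL=-45/89 → turn -1·90°
n=2: pose=(-1,-1,S); sL=45/26, sR=9/16; mL=297/208, mR=477/416; mL+mR=1071/416 → advance +1; mR−mL=-9/32 → turn -1·90°
n=3: pose=(-1,-2,W); sL=90/157, sR=90/121; mL=19575/18997, mR=12510/18997; mL+mR=32085/18997 → advance +1; mR−mL=-45/121 → turn -1·90°

0 9/17 9/5 351/170 99/85 -2 -2 N
1 18/13 90/89 1971/1157 1386/1157 -2 -1 E
2 45/26 9/16 297/208 477/416 -1 -1 S
3 90/157 90/121 19575/18997 12510/18997 -1 -2 W
final -2 -2 N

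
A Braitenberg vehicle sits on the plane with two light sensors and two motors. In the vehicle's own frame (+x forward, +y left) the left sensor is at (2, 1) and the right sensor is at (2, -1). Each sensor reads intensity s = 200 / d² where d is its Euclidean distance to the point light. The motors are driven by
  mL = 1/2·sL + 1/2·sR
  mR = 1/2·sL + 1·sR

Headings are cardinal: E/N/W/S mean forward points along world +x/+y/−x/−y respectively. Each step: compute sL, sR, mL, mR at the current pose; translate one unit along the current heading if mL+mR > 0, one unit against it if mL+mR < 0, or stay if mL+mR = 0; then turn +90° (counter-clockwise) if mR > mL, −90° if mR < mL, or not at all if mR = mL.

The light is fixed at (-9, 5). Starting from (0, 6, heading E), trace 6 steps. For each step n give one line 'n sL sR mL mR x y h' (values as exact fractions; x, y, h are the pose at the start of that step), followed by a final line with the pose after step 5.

0 8/5 200/121 984/605 1484/605 0 6 E
1 20/9 20/13 220/117 310/117 1 6 N
2 40/13 200/73 2760/949 4060/949 1 7 W
3 2 25/8 41/16 33/8 0 7 S
4 8/5 200/121 984/605 1484/605 0 6 E
5 20/9 20/13 220/117 310/117 1 6 N
final 1 7 W

n=0: pose=(0,6,E); sL=8/5, sR=200/121; mL=984/605, mR=1484/605; mL+mR=2468/605 → advance +1; mR−mL=100/121 → turn +1·90°
n=1: pose=(1,6,N); sL=20/9, sR=20/13; mL=220/117, mR=310/117; mL+mR=530/117 → advance +1; mR−mL=10/13 → turn +1·90°
n=2: pose=(1,7,W); sL=40/13, sR=200/73; mL=2760/949, mR=4060/949; mL+mR=6820/949 → advance +1; mR−mL=100/73 → turn +1·90°
n=3: pose=(0,7,S); sL=2, sR=25/8; mL=41/16, mR=33/8; mL+mR=107/16 → advance +1; mR−mL=25/16 → turn +1·90°
n=4: pose=(0,6,E); sL=8/5, sR=200/121; mL=984/605, mR=1484/605; mL+mR=2468/605 → advance +1; mR−mL=100/121 → turn +1·90°
n=5: pose=(1,6,N); sL=20/9, sR=20/13; mL=220/117, mR=310/117; mL+mR=530/117 → advance +1; mR−mL=10/13 → turn +1·90°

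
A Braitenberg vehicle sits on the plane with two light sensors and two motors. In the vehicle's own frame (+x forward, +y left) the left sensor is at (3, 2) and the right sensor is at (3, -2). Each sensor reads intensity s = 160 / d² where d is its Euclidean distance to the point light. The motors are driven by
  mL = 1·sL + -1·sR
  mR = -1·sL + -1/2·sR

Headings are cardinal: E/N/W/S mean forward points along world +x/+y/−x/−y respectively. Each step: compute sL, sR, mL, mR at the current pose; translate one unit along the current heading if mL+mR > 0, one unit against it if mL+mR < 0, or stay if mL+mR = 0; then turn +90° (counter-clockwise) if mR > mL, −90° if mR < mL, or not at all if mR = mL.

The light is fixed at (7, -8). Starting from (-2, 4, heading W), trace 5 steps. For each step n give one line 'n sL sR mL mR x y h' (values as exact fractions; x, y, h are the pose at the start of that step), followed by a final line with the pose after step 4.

0 40/61 8/17 192/1037 -924/1037 -2 4 W
1 32/65 160/261 -2048/16965 -13552/16965 -1 4 N
2 80/97 80/53 -3520/5141 -8120/5141 -1 3 E
3 160/113 32/37 2304/4181 -7728/4181 -2 3 S
4 40/61 8/17 192/1037 -924/1037 -2 4 W
final -1 4 N

n=0: pose=(-2,4,W); sL=40/61, sR=8/17; mL=192/1037, mR=-924/1037; mL+mR=-12/17 → advance -1; mR−mL=-1116/1037 → turn -1·90°
n=1: pose=(-1,4,N); sL=32/65, sR=160/261; mL=-2048/16965, mR=-13552/16965; mL+mR=-80/87 → advance -1; mR−mL=-11504/16965 → turn -1·90°
n=2: pose=(-1,3,E); sL=80/97, sR=80/53; mL=-3520/5141, mR=-8120/5141; mL+mR=-120/53 → advance -1; mR−mL=-4600/5141 → turn -1·90°
n=3: pose=(-2,3,S); sL=160/113, sR=32/37; mL=2304/4181, mR=-7728/4181; mL+mR=-48/37 → advance -1; mR−mL=-10032/4181 → turn -1·90°
n=4: pose=(-2,4,W); sL=40/61, sR=8/17; mL=192/1037, mR=-924/1037; mL+mR=-12/17 → advance -1; mR−mL=-1116/1037 → turn -1·90°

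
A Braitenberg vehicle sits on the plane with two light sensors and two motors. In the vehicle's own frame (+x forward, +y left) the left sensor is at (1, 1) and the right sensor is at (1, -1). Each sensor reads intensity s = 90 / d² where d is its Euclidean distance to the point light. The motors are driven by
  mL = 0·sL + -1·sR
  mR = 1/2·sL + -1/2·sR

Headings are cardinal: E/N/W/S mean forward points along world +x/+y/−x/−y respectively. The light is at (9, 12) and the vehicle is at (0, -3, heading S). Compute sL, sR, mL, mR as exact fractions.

left sensor world pos  = (1, -4); dL² = 320
right sensor world pos = (-1, -4); dR² = 356
sL = 90/320 = 9/32
sR = 90/356 = 45/178
mL = 0·sL + -1·sR = -45/178
mR = 1/2·sL + -1/2·sR = 81/5696

9/32 45/178 -45/178 81/5696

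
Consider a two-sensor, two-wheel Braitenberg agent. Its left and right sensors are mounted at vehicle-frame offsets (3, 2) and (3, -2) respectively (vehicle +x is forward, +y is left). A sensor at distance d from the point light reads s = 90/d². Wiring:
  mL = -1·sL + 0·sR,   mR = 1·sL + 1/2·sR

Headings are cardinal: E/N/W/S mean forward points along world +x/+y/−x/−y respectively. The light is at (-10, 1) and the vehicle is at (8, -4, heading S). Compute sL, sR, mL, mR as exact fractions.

45/232 9/32 -45/232 621/1856

left sensor world pos  = (10, -7); dL² = 464
right sensor world pos = (6, -7); dR² = 320
sL = 90/464 = 45/232
sR = 90/320 = 9/32
mL = -1·sL + 0·sR = -45/232
mR = 1·sL + 1/2·sR = 621/1856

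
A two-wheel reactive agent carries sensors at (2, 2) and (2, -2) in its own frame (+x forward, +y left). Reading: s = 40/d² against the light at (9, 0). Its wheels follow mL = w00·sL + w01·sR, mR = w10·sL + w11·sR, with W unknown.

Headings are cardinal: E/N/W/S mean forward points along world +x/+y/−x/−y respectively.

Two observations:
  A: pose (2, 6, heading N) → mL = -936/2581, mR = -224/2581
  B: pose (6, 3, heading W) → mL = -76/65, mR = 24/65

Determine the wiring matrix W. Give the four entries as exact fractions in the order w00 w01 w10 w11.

-1/2 -1/2 1/2 -1/2

obs A: pose=(2,6,N) → sL=8/29, sR=40/89, mL=-936/2581, mR=-224/2581
obs B: pose=(6,3,W) → sL=20/13, sR=4/5, mL=-76/65, mR=24/65
sensor matrix S = [[8/29, 40/89], [20/13, 4/5]]; det S = -78976/167765
solve [mL_A; mL_B] = S·[w00; w01] and [mR_A; mR_B] = S·[w10; w11]:
  w00 = -1/2, w01 = -1/2, w10 = 1/2, w11 = -1/2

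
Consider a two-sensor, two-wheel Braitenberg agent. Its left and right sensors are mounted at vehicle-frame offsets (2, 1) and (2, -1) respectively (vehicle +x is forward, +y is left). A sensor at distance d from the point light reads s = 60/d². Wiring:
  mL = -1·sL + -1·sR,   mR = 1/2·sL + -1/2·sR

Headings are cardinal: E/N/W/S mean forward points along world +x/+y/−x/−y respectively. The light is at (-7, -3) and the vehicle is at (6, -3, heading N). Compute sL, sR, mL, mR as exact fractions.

15/37 3/10 -261/370 39/740

left sensor world pos  = (5, -1); dL² = 148
right sensor world pos = (7, -1); dR² = 200
sL = 60/148 = 15/37
sR = 60/200 = 3/10
mL = -1·sL + -1·sR = -261/370
mR = 1/2·sL + -1/2·sR = 39/740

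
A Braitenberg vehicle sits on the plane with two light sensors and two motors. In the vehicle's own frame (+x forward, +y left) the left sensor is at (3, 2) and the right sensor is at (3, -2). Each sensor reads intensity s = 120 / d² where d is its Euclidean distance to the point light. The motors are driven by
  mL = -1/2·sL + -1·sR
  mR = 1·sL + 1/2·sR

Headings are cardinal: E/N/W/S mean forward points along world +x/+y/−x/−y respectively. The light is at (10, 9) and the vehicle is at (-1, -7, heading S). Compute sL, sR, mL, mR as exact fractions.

60/221 12/53 -4242/11713 4506/11713

left sensor world pos  = (1, -10); dL² = 442
right sensor world pos = (-3, -10); dR² = 530
sL = 120/442 = 60/221
sR = 120/530 = 12/53
mL = -1/2·sL + -1·sR = -4242/11713
mR = 1·sL + 1/2·sR = 4506/11713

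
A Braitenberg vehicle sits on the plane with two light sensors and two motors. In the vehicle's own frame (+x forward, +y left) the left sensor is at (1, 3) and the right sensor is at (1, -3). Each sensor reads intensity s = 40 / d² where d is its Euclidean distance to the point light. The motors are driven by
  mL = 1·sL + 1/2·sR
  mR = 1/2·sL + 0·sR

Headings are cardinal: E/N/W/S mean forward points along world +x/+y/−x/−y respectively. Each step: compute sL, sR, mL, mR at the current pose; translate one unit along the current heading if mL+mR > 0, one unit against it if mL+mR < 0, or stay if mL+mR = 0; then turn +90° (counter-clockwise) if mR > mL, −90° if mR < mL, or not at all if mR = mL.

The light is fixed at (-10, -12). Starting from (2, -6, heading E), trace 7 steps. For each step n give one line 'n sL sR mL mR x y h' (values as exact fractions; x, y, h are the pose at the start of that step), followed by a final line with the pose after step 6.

n=0: pose=(2,-6,E); sL=4/25, sR=20/89; mL=606/2225, mR=2/25; mL+mR=784/2225 → advance +1; mR−mL=-428/2225 → turn -1·90°
n=1: pose=(3,-6,S); sL=40/281, sR=8/25; mL=2124/7025, mR=20/281; mL+mR=2624/7025 → advance +1; mR−mL=-1624/7025 → turn -1·90°
n=2: pose=(3,-7,W); sL=10/37, sR=5/26; mL=705/1924, mR=5/37; mL+mR=965/1924 → advance +1; mR−mL=-445/1924 → turn -1·90°
n=3: pose=(2,-7,N); sL=40/117, sR=40/261; mL=1420/3393, mR=20/117; mL+mR=2000/3393 → advance +1; mR−mL=-280/1131 → turn -1·90°
n=4: pose=(2,-6,E); sL=4/25, sR=20/89; mL=606/2225, mR=2/25; mL+mR=784/2225 → advance +1; mR−mL=-428/2225 → turn -1·90°
n=5: pose=(3,-6,S); sL=40/281, sR=8/25; mL=2124/7025, mR=20/281; mL+mR=2624/7025 → advance +1; mR−mL=-1624/7025 → turn -1·90°
n=6: pose=(3,-7,W); sL=10/37, sR=5/26; mL=705/1924, mR=5/37; mL+mR=965/1924 → advance +1; mR−mL=-445/1924 → turn -1·90°

0 4/25 20/89 606/2225 2/25 2 -6 E
1 40/281 8/25 2124/7025 20/281 3 -6 S
2 10/37 5/26 705/1924 5/37 3 -7 W
3 40/117 40/261 1420/3393 20/117 2 -7 N
4 4/25 20/89 606/2225 2/25 2 -6 E
5 40/281 8/25 2124/7025 20/281 3 -6 S
6 10/37 5/26 705/1924 5/37 3 -7 W
final 2 -7 N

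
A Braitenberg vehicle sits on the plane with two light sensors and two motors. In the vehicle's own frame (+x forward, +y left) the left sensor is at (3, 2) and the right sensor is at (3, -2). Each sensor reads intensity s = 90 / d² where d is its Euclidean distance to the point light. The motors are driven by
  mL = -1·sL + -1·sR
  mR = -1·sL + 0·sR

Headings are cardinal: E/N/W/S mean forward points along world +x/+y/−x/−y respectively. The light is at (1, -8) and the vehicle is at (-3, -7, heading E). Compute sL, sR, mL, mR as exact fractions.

left sensor world pos  = (0, -5); dL² = 10
right sensor world pos = (0, -9); dR² = 2
sL = 90/10 = 9
sR = 90/2 = 45
mL = -1·sL + -1·sR = -54
mR = -1·sL + 0·sR = -9

9 45 -54 -9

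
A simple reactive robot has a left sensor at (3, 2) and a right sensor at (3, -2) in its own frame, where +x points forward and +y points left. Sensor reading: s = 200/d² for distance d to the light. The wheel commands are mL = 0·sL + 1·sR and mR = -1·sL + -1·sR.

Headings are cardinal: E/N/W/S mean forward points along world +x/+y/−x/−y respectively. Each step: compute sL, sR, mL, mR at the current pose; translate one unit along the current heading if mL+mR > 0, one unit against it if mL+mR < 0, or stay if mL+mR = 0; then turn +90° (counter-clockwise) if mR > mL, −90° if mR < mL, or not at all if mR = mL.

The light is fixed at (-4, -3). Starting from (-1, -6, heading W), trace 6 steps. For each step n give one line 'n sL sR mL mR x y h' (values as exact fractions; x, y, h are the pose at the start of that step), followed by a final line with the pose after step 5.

n=0: pose=(-1,-6,W); sL=8, sR=200; mL=200, mR=-208; mL+mR=-8 → advance -1; mR−mL=-408 → turn -1·90°
n=1: pose=(0,-6,N); sL=50, sR=50/9; mL=50/9, mR=-500/9; mL+mR=-50 → advance -1; mR−mL=-550/9 → turn -1·90°
n=2: pose=(0,-7,E); sL=200/53, sR=40/17; mL=40/17, mR=-5520/901; mL+mR=-200/53 → advance -1; mR−mL=-7640/901 → turn -1·90°
n=3: pose=(-1,-7,S); sL=100/37, sR=4; mL=4, mR=-248/37; mL+mR=-100/37 → advance -1; mR−mL=-396/37 → turn -1·90°
n=4: pose=(-1,-6,W); sL=8, sR=200; mL=200, mR=-208; mL+mR=-8 → advance -1; mR−mL=-408 → turn -1·90°
n=5: pose=(0,-6,N); sL=50, sR=50/9; mL=50/9, mR=-500/9; mL+mR=-50 → advance -1; mR−mL=-550/9 → turn -1·90°

0 8 200 200 -208 -1 -6 W
1 50 50/9 50/9 -500/9 0 -6 N
2 200/53 40/17 40/17 -5520/901 0 -7 E
3 100/37 4 4 -248/37 -1 -7 S
4 8 200 200 -208 -1 -6 W
5 50 50/9 50/9 -500/9 0 -6 N
final 0 -7 E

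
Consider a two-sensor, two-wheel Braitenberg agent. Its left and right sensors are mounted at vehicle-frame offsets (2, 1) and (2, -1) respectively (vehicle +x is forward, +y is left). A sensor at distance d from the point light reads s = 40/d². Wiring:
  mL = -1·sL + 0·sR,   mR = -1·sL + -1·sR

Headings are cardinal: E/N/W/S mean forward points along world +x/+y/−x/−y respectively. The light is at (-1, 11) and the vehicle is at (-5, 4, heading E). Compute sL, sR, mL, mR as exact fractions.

1 10/17 -1 -27/17

left sensor world pos  = (-3, 5); dL² = 40
right sensor world pos = (-3, 3); dR² = 68
sL = 40/40 = 1
sR = 40/68 = 10/17
mL = -1·sL + 0·sR = -1
mR = -1·sL + -1·sR = -27/17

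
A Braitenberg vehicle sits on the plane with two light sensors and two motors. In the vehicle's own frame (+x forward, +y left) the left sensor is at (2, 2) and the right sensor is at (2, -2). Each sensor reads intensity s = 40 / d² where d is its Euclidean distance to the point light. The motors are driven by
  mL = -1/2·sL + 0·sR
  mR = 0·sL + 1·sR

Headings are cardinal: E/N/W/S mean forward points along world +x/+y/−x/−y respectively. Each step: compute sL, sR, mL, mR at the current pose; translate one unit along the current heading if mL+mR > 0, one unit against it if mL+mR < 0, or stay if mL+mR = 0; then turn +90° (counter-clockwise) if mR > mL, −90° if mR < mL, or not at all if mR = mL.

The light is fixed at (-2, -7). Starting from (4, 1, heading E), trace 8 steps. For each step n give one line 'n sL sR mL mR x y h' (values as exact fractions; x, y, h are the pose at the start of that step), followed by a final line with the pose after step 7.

0 10/41 2/5 -5/41 2/5 4 1 E
1 8/25 40/181 -4/25 40/181 5 1 N
2 20/37 20/73 -10/37 20/73 5 2 W
3 40/113 8/13 -20/113 8/13 4 2 S
4 10/41 2/5 -5/41 2/5 4 1 E
5 8/25 40/181 -4/25 40/181 5 1 N
6 20/37 20/73 -10/37 20/73 5 2 W
7 40/113 8/13 -20/113 8/13 4 2 S
final 4 1 E

n=0: pose=(4,1,E); sL=10/41, sR=2/5; mL=-5/41, mR=2/5; mL+mR=57/205 → advance +1; mR−mL=107/205 → turn +1·90°
n=1: pose=(5,1,N); sL=8/25, sR=40/181; mL=-4/25, mR=40/181; mL+mR=276/4525 → advance +1; mR−mL=1724/4525 → turn +1·90°
n=2: pose=(5,2,W); sL=20/37, sR=20/73; mL=-10/37, mR=20/73; mL+mR=10/2701 → advance +1; mR−mL=1470/2701 → turn +1·90°
n=3: pose=(4,2,S); sL=40/113, sR=8/13; mL=-20/113, mR=8/13; mL+mR=644/1469 → advance +1; mR−mL=1164/1469 → turn +1·90°
n=4: pose=(4,1,E); sL=10/41, sR=2/5; mL=-5/41, mR=2/5; mL+mR=57/205 → advance +1; mR−mL=107/205 → turn +1·90°
n=5: pose=(5,1,N); sL=8/25, sR=40/181; mL=-4/25, mR=40/181; mL+mR=276/4525 → advance +1; mR−mL=1724/4525 → turn +1·90°
n=6: pose=(5,2,W); sL=20/37, sR=20/73; mL=-10/37, mR=20/73; mL+mR=10/2701 → advance +1; mR−mL=1470/2701 → turn +1·90°
n=7: pose=(4,2,S); sL=40/113, sR=8/13; mL=-20/113, mR=8/13; mL+mR=644/1469 → advance +1; mR−mL=1164/1469 → turn +1·90°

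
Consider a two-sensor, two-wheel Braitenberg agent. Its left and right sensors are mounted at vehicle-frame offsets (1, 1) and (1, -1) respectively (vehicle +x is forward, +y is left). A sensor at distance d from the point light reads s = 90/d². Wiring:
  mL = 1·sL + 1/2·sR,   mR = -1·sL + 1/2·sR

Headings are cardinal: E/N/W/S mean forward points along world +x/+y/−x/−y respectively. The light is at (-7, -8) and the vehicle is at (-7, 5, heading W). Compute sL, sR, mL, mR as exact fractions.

left sensor world pos  = (-8, 4); dL² = 145
right sensor world pos = (-8, 6); dR² = 197
sL = 90/145 = 18/29
sR = 90/197 = 90/197
mL = 1·sL + 1/2·sR = 4851/5713
mR = -1·sL + 1/2·sR = -2241/5713

18/29 90/197 4851/5713 -2241/5713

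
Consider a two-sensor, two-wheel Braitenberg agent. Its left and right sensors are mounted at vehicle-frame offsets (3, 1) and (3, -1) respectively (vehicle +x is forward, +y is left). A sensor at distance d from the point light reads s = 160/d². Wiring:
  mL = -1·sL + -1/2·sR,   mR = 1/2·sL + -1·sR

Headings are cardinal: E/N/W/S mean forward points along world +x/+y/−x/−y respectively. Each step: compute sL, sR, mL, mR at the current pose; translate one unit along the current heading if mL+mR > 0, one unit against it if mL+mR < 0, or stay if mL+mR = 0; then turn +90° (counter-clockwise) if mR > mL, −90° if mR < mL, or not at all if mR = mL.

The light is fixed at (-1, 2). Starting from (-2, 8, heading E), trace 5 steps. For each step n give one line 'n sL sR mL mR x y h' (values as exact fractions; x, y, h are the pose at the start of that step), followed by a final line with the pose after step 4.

n=0: pose=(-2,8,E); sL=160/53, sR=160/29; mL=-8880/1537, mR=-6160/1537; mL+mR=-15040/1537 → advance -1; mR−mL=2720/1537 → turn +1·90°
n=1: pose=(-3,8,N); sL=16/9, sR=80/41; mL=-1016/369, mR=-392/369; mL+mR=-1408/369 → advance -1; mR−mL=208/123 → turn +1·90°
n=2: pose=(-3,7,W); sL=160/41, sR=160/61; mL=-13040/2501, mR=-1680/2501; mL+mR=-14720/2501 → advance -1; mR−mL=11360/2501 → turn +1·90°
n=3: pose=(-2,7,S); sL=40, sR=20; mL=-50, mR=0; mL+mR=-50 → advance -1; mR−mL=50 → turn +1·90°
n=4: pose=(-2,8,E); sL=160/53, sR=160/29; mL=-8880/1537, mR=-6160/1537; mL+mR=-15040/1537 → advance -1; mR−mL=2720/1537 → turn +1·90°

0 160/53 160/29 -8880/1537 -6160/1537 -2 8 E
1 16/9 80/41 -1016/369 -392/369 -3 8 N
2 160/41 160/61 -13040/2501 -1680/2501 -3 7 W
3 40 20 -50 0 -2 7 S
4 160/53 160/29 -8880/1537 -6160/1537 -2 8 E
final -3 8 N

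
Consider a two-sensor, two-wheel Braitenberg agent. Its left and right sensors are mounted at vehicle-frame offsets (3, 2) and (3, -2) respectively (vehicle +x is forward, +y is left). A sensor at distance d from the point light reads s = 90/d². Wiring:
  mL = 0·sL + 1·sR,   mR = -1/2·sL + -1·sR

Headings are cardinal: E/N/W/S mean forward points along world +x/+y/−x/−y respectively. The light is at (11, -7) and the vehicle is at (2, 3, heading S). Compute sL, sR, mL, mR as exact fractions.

45/49 9/17 9/17 -1647/1666

left sensor world pos  = (4, 0); dL² = 98
right sensor world pos = (0, 0); dR² = 170
sL = 90/98 = 45/49
sR = 90/170 = 9/17
mL = 0·sL + 1·sR = 9/17
mR = -1/2·sL + -1·sR = -1647/1666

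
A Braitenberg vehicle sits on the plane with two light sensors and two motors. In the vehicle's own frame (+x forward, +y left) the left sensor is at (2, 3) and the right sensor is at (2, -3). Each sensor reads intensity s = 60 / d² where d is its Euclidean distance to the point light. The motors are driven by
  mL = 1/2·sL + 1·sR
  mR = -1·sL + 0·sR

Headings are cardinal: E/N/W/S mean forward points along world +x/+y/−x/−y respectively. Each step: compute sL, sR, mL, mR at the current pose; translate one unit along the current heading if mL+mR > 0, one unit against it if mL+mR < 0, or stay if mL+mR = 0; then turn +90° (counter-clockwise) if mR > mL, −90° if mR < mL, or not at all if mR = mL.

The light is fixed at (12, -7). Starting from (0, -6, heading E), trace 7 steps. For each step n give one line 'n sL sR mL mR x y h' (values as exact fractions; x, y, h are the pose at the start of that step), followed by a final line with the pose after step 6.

0 15/29 15/26 315/377 -15/29 0 -6 E
1 12/13 60/197 1962/2561 -12/13 1 -6 S
2 6/17 30/97 801/1649 -6/17 1 -5 W
3 60/241 60/97 17370/23377 -60/241 0 -5 N
4 15/34 3/5 279/340 -15/34 0 -4 E
5 12/13 60/197 1962/2561 -12/13 1 -4 S
6 6/17 30/109 837/1853 -6/17 1 -3 W
final 0 -3 N

n=0: pose=(0,-6,E); sL=15/29, sR=15/26; mL=315/377, mR=-15/29; mL+mR=120/377 → advance +1; mR−mL=-510/377 → turn -1·90°
n=1: pose=(1,-6,S); sL=12/13, sR=60/197; mL=1962/2561, mR=-12/13; mL+mR=-402/2561 → advance -1; mR−mL=-4326/2561 → turn -1·90°
n=2: pose=(1,-5,W); sL=6/17, sR=30/97; mL=801/1649, mR=-6/17; mL+mR=219/1649 → advance +1; mR−mL=-1383/1649 → turn -1·90°
n=3: pose=(0,-5,N); sL=60/241, sR=60/97; mL=17370/23377, mR=-60/241; mL+mR=11550/23377 → advance +1; mR−mL=-23190/23377 → turn -1·90°
n=4: pose=(0,-4,E); sL=15/34, sR=3/5; mL=279/340, mR=-15/34; mL+mR=129/340 → advance +1; mR−mL=-429/340 → turn -1·90°
n=5: pose=(1,-4,S); sL=12/13, sR=60/197; mL=1962/2561, mR=-12/13; mL+mR=-402/2561 → advance -1; mR−mL=-4326/2561 → turn -1·90°
n=6: pose=(1,-3,W); sL=6/17, sR=30/109; mL=837/1853, mR=-6/17; mL+mR=183/1853 → advance +1; mR−mL=-1491/1853 → turn -1·90°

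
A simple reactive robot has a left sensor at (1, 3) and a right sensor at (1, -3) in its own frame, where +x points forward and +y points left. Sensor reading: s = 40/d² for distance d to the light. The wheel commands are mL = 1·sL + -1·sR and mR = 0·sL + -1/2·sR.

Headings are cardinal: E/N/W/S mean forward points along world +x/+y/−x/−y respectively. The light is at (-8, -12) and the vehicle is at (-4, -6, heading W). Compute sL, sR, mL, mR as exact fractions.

left sensor world pos  = (-5, -9); dL² = 18
right sensor world pos = (-5, -3); dR² = 90
sL = 40/18 = 20/9
sR = 40/90 = 4/9
mL = 1·sL + -1·sR = 16/9
mR = 0·sL + -1/2·sR = -2/9

20/9 4/9 16/9 -2/9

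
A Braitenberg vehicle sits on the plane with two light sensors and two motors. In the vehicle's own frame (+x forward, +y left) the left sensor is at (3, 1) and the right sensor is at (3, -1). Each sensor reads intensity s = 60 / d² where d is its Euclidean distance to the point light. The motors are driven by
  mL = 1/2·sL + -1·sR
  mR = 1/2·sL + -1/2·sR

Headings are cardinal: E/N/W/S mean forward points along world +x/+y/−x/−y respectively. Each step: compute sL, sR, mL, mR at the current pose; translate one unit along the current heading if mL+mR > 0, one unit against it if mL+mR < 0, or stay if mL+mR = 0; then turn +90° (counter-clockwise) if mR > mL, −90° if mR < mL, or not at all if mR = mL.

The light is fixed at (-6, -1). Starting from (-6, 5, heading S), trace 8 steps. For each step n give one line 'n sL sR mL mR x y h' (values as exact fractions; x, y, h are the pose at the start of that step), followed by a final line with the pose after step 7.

n=0: pose=(-6,5,S); sL=6, sR=6; mL=-3, mR=0; mL+mR=-3 → advance -1; mR−mL=3 → turn +1·90°
n=1: pose=(-6,6,E); sL=60/73, sR=4/3; mL=-202/219, mR=-56/219; mL+mR=-86/73 → advance -1; mR−mL=2/3 → turn +1·90°
n=2: pose=(-7,6,N); sL=15/26, sR=3/5; mL=-81/260, mR=-3/260; mL+mR=-21/65 → advance -1; mR−mL=3/10 → turn +1·90°
n=3: pose=(-7,5,W); sL=60/41, sR=12/13; mL=-102/533, mR=144/533; mL+mR=42/533 → advance +1; mR−mL=6/13 → turn +1·90°
n=4: pose=(-8,5,S); sL=6, sR=10/3; mL=-1/3, mR=4/3; mL+mR=1 → advance +1; mR−mL=5/3 → turn +1·90°
n=5: pose=(-8,4,E); sL=60/37, sR=60/17; mL=-1710/629, mR=-600/629; mL+mR=-2310/629 → advance -1; mR−mL=30/17 → turn +1·90°
n=6: pose=(-9,4,N); sL=3/4, sR=15/17; mL=-69/136, mR=-9/136; mL+mR=-39/68 → advance -1; mR−mL=15/34 → turn +1·90°
n=7: pose=(-9,3,W); sL=4/3, sR=60/61; mL=-58/183, mR=32/183; mL+mR=-26/183 → advance -1; mR−mL=30/61 → turn +1·90°

0 6 6 -3 0 -6 5 S
1 60/73 4/3 -202/219 -56/219 -6 6 E
2 15/26 3/5 -81/260 -3/260 -7 6 N
3 60/41 12/13 -102/533 144/533 -7 5 W
4 6 10/3 -1/3 4/3 -8 5 S
5 60/37 60/17 -1710/629 -600/629 -8 4 E
6 3/4 15/17 -69/136 -9/136 -9 4 N
7 4/3 60/61 -58/183 32/183 -9 3 W
final -8 3 S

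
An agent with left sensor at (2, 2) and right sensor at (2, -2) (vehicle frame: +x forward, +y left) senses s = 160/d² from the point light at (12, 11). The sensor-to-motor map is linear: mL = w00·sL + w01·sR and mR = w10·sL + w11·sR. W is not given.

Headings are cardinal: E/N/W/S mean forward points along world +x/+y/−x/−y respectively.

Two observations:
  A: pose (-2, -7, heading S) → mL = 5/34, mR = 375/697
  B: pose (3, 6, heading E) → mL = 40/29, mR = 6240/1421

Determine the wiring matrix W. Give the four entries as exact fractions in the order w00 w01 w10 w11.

obs A: pose=(-2,-7,S) → sL=5/17, sR=10/41, mL=5/34, mR=375/697
obs B: pose=(3,6,E) → sL=80/29, sR=80/49, mL=40/29, mR=6240/1421
sensor matrix S = [[5/17, 10/41], [80/29, 80/49]]; det S = -190800/990437
solve [mL_A; mL_B] = S·[w00; w01] and [mR_A; mR_B] = S·[w10; w11]:
  w00 = 1/2, w01 = 0, w10 = 1, w11 = 1

1/2 0 1 1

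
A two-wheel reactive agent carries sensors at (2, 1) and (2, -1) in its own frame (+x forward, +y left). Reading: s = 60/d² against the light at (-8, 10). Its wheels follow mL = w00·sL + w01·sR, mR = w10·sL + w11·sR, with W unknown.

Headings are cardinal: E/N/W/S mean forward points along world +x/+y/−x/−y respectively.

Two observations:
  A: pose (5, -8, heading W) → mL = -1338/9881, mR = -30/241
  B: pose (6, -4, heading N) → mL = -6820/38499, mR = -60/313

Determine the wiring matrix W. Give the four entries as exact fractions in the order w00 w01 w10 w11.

obs A: pose=(5,-8,W) → sL=30/241, sR=6/41, mL=-1338/9881, mR=-30/241
obs B: pose=(6,-4,N) → sL=60/313, sR=20/123, mL=-6820/38499, mR=-60/313
sensor matrix S = [[30/241, 6/41], [60/313, 20/123]]; det S = -24160/3092753
solve [mL_A; mL_B] = S·[w00; w01] and [mR_A; mR_B] = S·[w10; w11]:
  w00 = -1/2, w01 = -1/2, w10 = -1, w11 = 0

-1/2 -1/2 -1 0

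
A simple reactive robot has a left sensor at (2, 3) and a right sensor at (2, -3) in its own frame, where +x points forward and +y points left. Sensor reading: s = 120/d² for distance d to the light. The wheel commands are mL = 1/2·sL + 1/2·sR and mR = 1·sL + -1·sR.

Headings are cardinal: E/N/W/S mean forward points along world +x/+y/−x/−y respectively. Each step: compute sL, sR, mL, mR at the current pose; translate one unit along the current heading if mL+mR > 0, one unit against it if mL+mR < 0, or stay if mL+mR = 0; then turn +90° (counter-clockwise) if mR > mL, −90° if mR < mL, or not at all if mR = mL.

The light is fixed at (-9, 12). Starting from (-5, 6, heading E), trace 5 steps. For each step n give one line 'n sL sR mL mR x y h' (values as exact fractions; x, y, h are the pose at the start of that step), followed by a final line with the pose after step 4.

0 8/3 40/39 24/13 64/39 -5 6 E
1 15/16 30/17 735/544 -225/272 -4 6 S
2 120/109 24/5 1608/545 -2016/545 -4 5 W
3 60/17 60/53 2100/901 2160/901 -3 5 N
4 120/97 24/5 1464/485 -1728/485 -3 6 W
final -2 6 N

n=0: pose=(-5,6,E); sL=8/3, sR=40/39; mL=24/13, mR=64/39; mL+mR=136/39 → advance +1; mR−mL=-8/39 → turn -1·90°
n=1: pose=(-4,6,S); sL=15/16, sR=30/17; mL=735/544, mR=-225/272; mL+mR=285/544 → advance +1; mR−mL=-1185/544 → turn -1·90°
n=2: pose=(-4,5,W); sL=120/109, sR=24/5; mL=1608/545, mR=-2016/545; mL+mR=-408/545 → advance -1; mR−mL=-3624/545 → turn -1·90°
n=3: pose=(-3,5,N); sL=60/17, sR=60/53; mL=2100/901, mR=2160/901; mL+mR=4260/901 → advance +1; mR−mL=60/901 → turn +1·90°
n=4: pose=(-3,6,W); sL=120/97, sR=24/5; mL=1464/485, mR=-1728/485; mL+mR=-264/485 → advance -1; mR−mL=-3192/485 → turn -1·90°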